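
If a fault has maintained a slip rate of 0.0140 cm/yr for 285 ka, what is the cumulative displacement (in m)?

39.9 m

slip = rate × time = 0.0140 cm/yr × 285 ka = 39.9 m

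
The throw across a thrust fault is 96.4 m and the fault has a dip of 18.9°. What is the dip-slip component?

dip-slip = throw / sin(dip) = 96.4 / sin(18.9°) = 298 m

298 m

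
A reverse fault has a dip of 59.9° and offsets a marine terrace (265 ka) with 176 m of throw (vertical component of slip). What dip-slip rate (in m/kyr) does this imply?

0.768 m/kyr

dip-slip = throw / sin(dip) = 176 m / sin(59.9°) = 203.4 m
rate = 203.4 m / 265 ka = 0.000768 m/yr = 0.768 m/kyr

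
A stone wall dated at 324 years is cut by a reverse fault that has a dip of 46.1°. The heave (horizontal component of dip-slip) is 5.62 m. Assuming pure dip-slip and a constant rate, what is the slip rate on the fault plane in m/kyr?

dip-slip = heave / cos(dip) = 5.62 m / cos(46.1°) = 8.105 m
rate = 8.105 m / 324 years = 0.0250 m/yr = 25 m/kyr

25 m/kyr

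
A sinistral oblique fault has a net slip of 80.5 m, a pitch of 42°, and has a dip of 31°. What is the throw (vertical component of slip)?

27.7 m

dip-slip = net slip × sin(rake) = 80.5 m × sin(42°) = 53.87 m
throw = dip-slip × sin(dip) = 53.87 × sin(31°) = 27.7 m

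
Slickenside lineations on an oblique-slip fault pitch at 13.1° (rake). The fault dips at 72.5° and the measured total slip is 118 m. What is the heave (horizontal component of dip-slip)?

dip-slip = net slip × sin(rake) = 118 m × sin(13.1°) = 26.74 m
heave = dip-slip × cos(dip) = 26.74 × cos(72.5°) = 8.04 m

8.04 m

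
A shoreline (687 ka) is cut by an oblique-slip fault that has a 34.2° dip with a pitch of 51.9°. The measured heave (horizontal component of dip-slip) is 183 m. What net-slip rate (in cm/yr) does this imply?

dip-slip = heave / cos(dip) = 183 / cos(34.2°) = 221.3 m
net slip = dip-slip / sin(rake) = 221.3 / sin(51.9°) = 281.2 m
rate = 281.2 m / 687 ka = 0.000409 m/yr = 0.0409 cm/yr

0.0409 cm/yr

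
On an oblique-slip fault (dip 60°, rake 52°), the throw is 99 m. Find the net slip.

145 m

dip-slip = throw / sin(dip) = 99 / sin(60°) = 114.3 m
net slip = dip-slip / sin(rake) = 114.3 / sin(52°) = 145 m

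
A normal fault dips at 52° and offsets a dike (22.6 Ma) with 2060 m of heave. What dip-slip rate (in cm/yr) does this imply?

0.0148 cm/yr

dip-slip = heave / cos(dip) = 2060 m / cos(52°) = 3346 m
rate = 3346 m / 22.6 Ma = 0.000148 m/yr = 0.0148 cm/yr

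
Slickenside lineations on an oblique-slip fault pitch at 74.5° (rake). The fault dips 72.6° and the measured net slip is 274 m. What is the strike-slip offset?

strike-slip = net slip × cos(rake) = 274 m × cos(74.5°) = 73.2 m

73.2 m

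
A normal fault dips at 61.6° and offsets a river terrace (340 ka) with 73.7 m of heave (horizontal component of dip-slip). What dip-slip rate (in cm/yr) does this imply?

0.0456 cm/yr

dip-slip = heave / cos(dip) = 73.7 m / cos(61.6°) = 155 m
rate = 155 m / 340 ka = 0.000456 m/yr = 0.0456 cm/yr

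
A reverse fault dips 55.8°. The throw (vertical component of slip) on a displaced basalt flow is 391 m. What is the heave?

266 m

heave = throw / tan(dip) = 391 / tan(55.8°) = 266 m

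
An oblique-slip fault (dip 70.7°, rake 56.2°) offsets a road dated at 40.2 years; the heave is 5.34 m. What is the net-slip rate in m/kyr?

484 m/kyr

dip-slip = heave / cos(dip) = 5.34 / cos(70.7°) = 16.16 m
net slip = dip-slip / sin(rake) = 16.16 / sin(56.2°) = 19.44 m
rate = 19.44 m / 40.2 years = 0.484 m/yr = 484 m/kyr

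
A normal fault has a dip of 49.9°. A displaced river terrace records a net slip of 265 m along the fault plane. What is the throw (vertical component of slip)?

throw = dip-slip × sin(dip) = 265 m × sin(49.9°) = 203 m

203 m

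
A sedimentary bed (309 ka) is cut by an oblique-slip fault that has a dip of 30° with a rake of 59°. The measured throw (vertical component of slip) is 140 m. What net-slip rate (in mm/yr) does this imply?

dip-slip = throw / sin(dip) = 140 / sin(30°) = 280 m
net slip = dip-slip / sin(rake) = 280 / sin(59°) = 326.7 m
rate = 326.7 m / 309 ka = 0.00106 m/yr = 1.06 mm/yr

1.06 mm/yr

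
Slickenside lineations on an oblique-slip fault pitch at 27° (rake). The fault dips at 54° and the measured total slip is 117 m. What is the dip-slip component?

dip-slip = net slip × sin(rake) = 117 m × sin(27°) = 53.1 m

53.1 m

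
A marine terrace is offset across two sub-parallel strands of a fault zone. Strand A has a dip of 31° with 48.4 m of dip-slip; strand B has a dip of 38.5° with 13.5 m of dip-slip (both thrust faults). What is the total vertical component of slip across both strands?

throw_A = 48.4 × sin(31°) = 24.93 m
throw_B = 13.5 × sin(38.5°) = 8.404 m
total = 24.93 + 8.404 = 33.3 m

33.3 m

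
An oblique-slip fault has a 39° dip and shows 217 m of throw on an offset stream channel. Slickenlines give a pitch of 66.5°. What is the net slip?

376 m

dip-slip = throw / sin(dip) = 217 / sin(39°) = 344.8 m
net slip = dip-slip / sin(rake) = 344.8 / sin(66.5°) = 376 m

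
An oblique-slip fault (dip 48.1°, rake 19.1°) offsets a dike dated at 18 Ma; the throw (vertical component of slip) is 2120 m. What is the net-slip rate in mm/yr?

0.484 mm/yr

dip-slip = throw / sin(dip) = 2120 / sin(48.1°) = 2848 m
net slip = dip-slip / sin(rake) = 2848 / sin(19.1°) = 8705 m
rate = 8705 m / 18 Ma = 0.000484 m/yr = 0.484 mm/yr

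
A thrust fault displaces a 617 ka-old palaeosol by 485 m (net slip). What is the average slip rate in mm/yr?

0.786 mm/yr

rate = 485 m / 617 ka = 0.000786 m/yr = 0.786 mm/yr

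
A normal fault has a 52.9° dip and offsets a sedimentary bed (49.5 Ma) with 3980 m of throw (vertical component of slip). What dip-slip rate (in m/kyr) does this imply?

dip-slip = throw / sin(dip) = 3980 m / sin(52.9°) = 4990 m
rate = 4990 m / 49.5 Ma = 0.000101 m/yr = 0.101 m/kyr

0.101 m/kyr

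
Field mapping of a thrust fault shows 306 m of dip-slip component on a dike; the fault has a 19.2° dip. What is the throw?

101 m

throw = dip-slip × sin(dip) = 306 m × sin(19.2°) = 101 m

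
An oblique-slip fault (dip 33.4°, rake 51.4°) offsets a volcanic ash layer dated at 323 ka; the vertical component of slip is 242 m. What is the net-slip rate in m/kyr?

dip-slip = throw / sin(dip) = 242 / sin(33.4°) = 439.6 m
net slip = dip-slip / sin(rake) = 439.6 / sin(51.4°) = 562.5 m
rate = 562.5 m / 323 ka = 0.00174 m/yr = 1.74 m/kyr

1.74 m/kyr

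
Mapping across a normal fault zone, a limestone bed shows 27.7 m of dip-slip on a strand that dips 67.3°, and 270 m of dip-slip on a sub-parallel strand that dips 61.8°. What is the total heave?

heave_A = 27.7 × cos(67.3°) = 10.69 m
heave_B = 270 × cos(61.8°) = 127.6 m
total = 10.69 + 127.6 = 138 m

138 m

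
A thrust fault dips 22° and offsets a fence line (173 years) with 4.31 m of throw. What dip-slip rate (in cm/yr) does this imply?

6.65 cm/yr

dip-slip = throw / sin(dip) = 4.31 m / sin(22°) = 11.51 m
rate = 11.51 m / 173 years = 0.0665 m/yr = 6.65 cm/yr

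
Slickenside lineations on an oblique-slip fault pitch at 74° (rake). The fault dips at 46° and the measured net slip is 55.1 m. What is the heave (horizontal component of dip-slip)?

dip-slip = net slip × sin(rake) = 55.1 m × sin(74°) = 52.97 m
heave = dip-slip × cos(dip) = 52.97 × cos(46°) = 36.8 m

36.8 m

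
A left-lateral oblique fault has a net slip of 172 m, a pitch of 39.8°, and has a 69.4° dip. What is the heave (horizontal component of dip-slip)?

38.7 m

dip-slip = net slip × sin(rake) = 172 m × sin(39.8°) = 110.1 m
heave = dip-slip × cos(dip) = 110.1 × cos(69.4°) = 38.7 m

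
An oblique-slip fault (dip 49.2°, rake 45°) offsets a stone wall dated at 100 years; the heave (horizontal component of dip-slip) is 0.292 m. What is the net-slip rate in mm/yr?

dip-slip = heave / cos(dip) = 0.292 / cos(49.2°) = 0.4469 m
net slip = dip-slip / sin(rake) = 0.4469 / sin(45°) = 0.6320 m
rate = 0.6320 m / 100 years = 0.00632 m/yr = 6.32 mm/yr

6.32 mm/yr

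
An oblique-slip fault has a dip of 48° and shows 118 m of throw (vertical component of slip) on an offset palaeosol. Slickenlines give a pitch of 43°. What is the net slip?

233 m

dip-slip = throw / sin(dip) = 118 / sin(48°) = 158.8 m
net slip = dip-slip / sin(rake) = 158.8 / sin(43°) = 233 m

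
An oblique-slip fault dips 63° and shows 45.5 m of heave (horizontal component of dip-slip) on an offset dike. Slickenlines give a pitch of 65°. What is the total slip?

111 m

dip-slip = heave / cos(dip) = 45.5 / cos(63°) = 100.2 m
net slip = dip-slip / sin(rake) = 100.2 / sin(65°) = 111 m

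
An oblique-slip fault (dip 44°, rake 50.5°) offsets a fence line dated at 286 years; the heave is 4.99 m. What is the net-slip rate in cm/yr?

dip-slip = heave / cos(dip) = 4.99 / cos(44°) = 6.937 m
net slip = dip-slip / sin(rake) = 6.937 / sin(50.5°) = 8.990 m
rate = 8.990 m / 286 years = 0.0314 m/yr = 3.14 cm/yr

3.14 cm/yr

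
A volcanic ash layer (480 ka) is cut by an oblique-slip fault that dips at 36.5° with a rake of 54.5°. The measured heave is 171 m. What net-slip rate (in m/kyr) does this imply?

dip-slip = heave / cos(dip) = 171 / cos(36.5°) = 212.7 m
net slip = dip-slip / sin(rake) = 212.7 / sin(54.5°) = 261.3 m
rate = 261.3 m / 480 ka = 0.000544 m/yr = 0.544 m/kyr

0.544 m/kyr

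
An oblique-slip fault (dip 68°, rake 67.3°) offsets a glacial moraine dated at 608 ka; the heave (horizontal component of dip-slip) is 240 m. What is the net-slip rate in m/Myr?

dip-slip = heave / cos(dip) = 240 / cos(68°) = 640.7 m
net slip = dip-slip / sin(rake) = 640.7 / sin(67.3°) = 694.5 m
rate = 694.5 m / 608 ka = 0.00114 m/yr = 1140 m/Myr

1140 m/Myr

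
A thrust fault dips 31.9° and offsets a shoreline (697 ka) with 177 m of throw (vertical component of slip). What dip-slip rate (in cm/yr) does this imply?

dip-slip = throw / sin(dip) = 177 m / sin(31.9°) = 334.9 m
rate = 334.9 m / 697 ka = 0.000481 m/yr = 0.0481 cm/yr

0.0481 cm/yr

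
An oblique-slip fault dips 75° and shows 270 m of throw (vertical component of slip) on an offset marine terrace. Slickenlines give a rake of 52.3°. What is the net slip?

dip-slip = throw / sin(dip) = 270 / sin(75°) = 279.5 m
net slip = dip-slip / sin(rake) = 279.5 / sin(52.3°) = 353 m

353 m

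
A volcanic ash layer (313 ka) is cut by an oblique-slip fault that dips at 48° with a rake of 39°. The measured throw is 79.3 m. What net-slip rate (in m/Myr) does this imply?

542 m/Myr

dip-slip = throw / sin(dip) = 79.3 / sin(48°) = 106.7 m
net slip = dip-slip / sin(rake) = 106.7 / sin(39°) = 169.6 m
rate = 169.6 m / 313 ka = 0.000542 m/yr = 542 m/Myr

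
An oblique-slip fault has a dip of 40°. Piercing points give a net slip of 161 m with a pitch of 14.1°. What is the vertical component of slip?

25.2 m

dip-slip = net slip × sin(rake) = 161 m × sin(14.1°) = 39.22 m
throw = dip-slip × sin(dip) = 39.22 × sin(40°) = 25.2 m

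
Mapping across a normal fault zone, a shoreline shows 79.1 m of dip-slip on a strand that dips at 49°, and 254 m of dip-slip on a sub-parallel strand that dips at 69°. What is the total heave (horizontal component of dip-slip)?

heave_A = 79.1 × cos(49°) = 51.89 m
heave_B = 254 × cos(69°) = 91.03 m
total = 51.89 + 91.03 = 143 m

143 m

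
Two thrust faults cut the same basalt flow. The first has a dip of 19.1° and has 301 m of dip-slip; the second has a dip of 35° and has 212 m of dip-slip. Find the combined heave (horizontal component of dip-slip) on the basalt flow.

458 m

heave_A = 301 × cos(19.1°) = 284.4 m
heave_B = 212 × cos(35°) = 173.7 m
total = 284.4 + 173.7 = 458 m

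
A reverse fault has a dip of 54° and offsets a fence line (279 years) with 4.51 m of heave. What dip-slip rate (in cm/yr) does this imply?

2.75 cm/yr

dip-slip = heave / cos(dip) = 4.51 m / cos(54°) = 7.673 m
rate = 7.673 m / 279 years = 0.0275 m/yr = 2.75 cm/yr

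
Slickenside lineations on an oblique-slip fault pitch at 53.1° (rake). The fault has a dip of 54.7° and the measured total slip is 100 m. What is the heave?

46.2 m

dip-slip = net slip × sin(rake) = 100 m × sin(53.1°) = 79.97 m
heave = dip-slip × cos(dip) = 79.97 × cos(54.7°) = 46.2 m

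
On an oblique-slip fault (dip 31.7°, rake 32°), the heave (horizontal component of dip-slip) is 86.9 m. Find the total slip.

dip-slip = heave / cos(dip) = 86.9 / cos(31.7°) = 102.1 m
net slip = dip-slip / sin(rake) = 102.1 / sin(32°) = 193 m

193 m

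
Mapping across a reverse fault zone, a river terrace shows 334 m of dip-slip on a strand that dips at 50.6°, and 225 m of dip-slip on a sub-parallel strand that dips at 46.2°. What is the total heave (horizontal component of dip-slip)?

368 m

heave_A = 334 × cos(50.6°) = 212 m
heave_B = 225 × cos(46.2°) = 155.7 m
total = 212 + 155.7 = 368 m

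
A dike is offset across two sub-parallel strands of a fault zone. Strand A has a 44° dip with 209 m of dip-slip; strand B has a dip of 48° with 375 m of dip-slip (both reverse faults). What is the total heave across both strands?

heave_A = 209 × cos(44°) = 150.3 m
heave_B = 375 × cos(48°) = 250.9 m
total = 150.3 + 250.9 = 401 m

401 m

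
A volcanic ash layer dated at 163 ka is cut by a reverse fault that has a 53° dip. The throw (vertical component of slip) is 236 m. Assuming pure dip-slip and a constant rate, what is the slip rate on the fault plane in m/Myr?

dip-slip = throw / sin(dip) = 236 m / sin(53°) = 295.5 m
rate = 295.5 m / 163 ka = 0.00181 m/yr = 1810 m/Myr

1810 m/Myr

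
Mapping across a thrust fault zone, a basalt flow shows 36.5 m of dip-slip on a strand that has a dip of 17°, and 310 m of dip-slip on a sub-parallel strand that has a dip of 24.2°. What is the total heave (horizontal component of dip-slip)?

318 m

heave_A = 36.5 × cos(17°) = 34.91 m
heave_B = 310 × cos(24.2°) = 282.8 m
total = 34.91 + 282.8 = 318 m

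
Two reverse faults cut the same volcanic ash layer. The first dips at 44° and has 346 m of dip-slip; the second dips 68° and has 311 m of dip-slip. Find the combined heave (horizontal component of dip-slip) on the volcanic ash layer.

365 m

heave_A = 346 × cos(44°) = 248.9 m
heave_B = 311 × cos(68°) = 116.5 m
total = 248.9 + 116.5 = 365 m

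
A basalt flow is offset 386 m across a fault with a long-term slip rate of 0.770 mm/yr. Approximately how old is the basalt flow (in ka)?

501 ka

age = offset / rate = 386 m / (0.770 mm/yr) = 501000 yr = 501 ka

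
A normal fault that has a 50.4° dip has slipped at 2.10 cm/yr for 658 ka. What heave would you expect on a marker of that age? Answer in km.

dip-slip = rate × time = 2.10 cm/yr × 658 ka = 13820 m
heave = dip-slip × cos(dip) = 13820 × cos(50.4°) = 8810 m = 8.81 km

8.81 km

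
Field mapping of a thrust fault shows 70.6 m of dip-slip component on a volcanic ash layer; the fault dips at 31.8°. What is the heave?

60 m

heave = dip-slip × cos(dip) = 70.6 m × cos(31.8°) = 60 m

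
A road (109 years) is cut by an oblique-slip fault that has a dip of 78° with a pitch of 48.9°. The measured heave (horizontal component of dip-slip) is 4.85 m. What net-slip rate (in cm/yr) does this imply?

dip-slip = heave / cos(dip) = 4.85 / cos(78°) = 23.33 m
net slip = dip-slip / sin(rake) = 23.33 / sin(48.9°) = 30.96 m
rate = 30.96 m / 109 years = 0.284 m/yr = 28.4 cm/yr

28.4 cm/yr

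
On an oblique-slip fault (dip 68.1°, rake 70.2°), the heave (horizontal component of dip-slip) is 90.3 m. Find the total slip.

dip-slip = heave / cos(dip) = 90.3 / cos(68.1°) = 242.1 m
net slip = dip-slip / sin(rake) = 242.1 / sin(70.2°) = 257 m

257 m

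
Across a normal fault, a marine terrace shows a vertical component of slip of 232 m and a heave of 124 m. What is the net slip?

263 m

net slip = √(throw² + heave²) = √(232² + 124²) = 263 m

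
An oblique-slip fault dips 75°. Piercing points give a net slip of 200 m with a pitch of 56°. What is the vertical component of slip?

160 m

dip-slip = net slip × sin(rake) = 200 m × sin(56°) = 165.8 m
throw = dip-slip × sin(dip) = 165.8 × sin(75°) = 160 m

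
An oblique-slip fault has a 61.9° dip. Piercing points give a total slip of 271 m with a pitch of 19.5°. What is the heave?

dip-slip = net slip × sin(rake) = 271 m × sin(19.5°) = 90.46 m
heave = dip-slip × cos(dip) = 90.46 × cos(61.9°) = 42.6 m

42.6 m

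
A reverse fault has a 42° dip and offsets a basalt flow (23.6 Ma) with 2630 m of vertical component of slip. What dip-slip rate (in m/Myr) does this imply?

167 m/Myr

dip-slip = throw / sin(dip) = 2630 m / sin(42°) = 3930 m
rate = 3930 m / 23.6 Ma = 0.000167 m/yr = 167 m/Myr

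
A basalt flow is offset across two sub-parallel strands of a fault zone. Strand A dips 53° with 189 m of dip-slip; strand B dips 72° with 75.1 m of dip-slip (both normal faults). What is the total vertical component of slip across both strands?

throw_A = 189 × sin(53°) = 150.9 m
throw_B = 75.1 × sin(72°) = 71.42 m
total = 150.9 + 71.42 = 222 m

222 m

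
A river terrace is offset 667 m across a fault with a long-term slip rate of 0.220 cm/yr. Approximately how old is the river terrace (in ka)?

age = offset / rate = 667 m / (0.220 cm/yr) = 303000 yr = 303 ka

303 ka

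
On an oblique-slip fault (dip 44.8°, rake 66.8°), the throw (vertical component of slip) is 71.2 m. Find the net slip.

110 m

dip-slip = throw / sin(dip) = 71.2 / sin(44.8°) = 101 m
net slip = dip-slip / sin(rake) = 101 / sin(66.8°) = 110 m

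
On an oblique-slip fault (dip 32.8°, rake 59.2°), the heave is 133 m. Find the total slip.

184 m

dip-slip = heave / cos(dip) = 133 / cos(32.8°) = 158.2 m
net slip = dip-slip / sin(rake) = 158.2 / sin(59.2°) = 184 m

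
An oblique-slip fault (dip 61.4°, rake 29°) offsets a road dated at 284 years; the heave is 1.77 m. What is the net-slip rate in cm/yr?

dip-slip = heave / cos(dip) = 1.77 / cos(61.4°) = 3.698 m
net slip = dip-slip / sin(rake) = 3.698 / sin(29°) = 7.627 m
rate = 7.627 m / 284 years = 0.0269 m/yr = 2.69 cm/yr

2.69 cm/yr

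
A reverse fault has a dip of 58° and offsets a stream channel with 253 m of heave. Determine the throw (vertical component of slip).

throw = heave × tan(dip) = 253 × tan(58°) = 405 m

405 m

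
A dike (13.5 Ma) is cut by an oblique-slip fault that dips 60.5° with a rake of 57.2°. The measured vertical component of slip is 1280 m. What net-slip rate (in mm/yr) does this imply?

0.130 mm/yr

dip-slip = throw / sin(dip) = 1280 / sin(60.5°) = 1471 m
net slip = dip-slip / sin(rake) = 1471 / sin(57.2°) = 1750 m
rate = 1750 m / 13.5 Ma = 0.000130 m/yr = 0.130 mm/yr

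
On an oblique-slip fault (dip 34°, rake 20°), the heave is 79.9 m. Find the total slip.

dip-slip = heave / cos(dip) = 79.9 / cos(34°) = 96.38 m
net slip = dip-slip / sin(rake) = 96.38 / sin(20°) = 282 m

282 m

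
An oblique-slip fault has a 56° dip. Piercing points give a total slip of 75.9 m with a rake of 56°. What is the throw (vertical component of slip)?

dip-slip = net slip × sin(rake) = 75.9 m × sin(56°) = 62.92 m
throw = dip-slip × sin(dip) = 62.92 × sin(56°) = 52.2 m

52.2 m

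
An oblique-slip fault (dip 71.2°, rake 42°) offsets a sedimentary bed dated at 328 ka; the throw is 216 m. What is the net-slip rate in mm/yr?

1.04 mm/yr

dip-slip = throw / sin(dip) = 216 / sin(71.2°) = 228.2 m
net slip = dip-slip / sin(rake) = 228.2 / sin(42°) = 341 m
rate = 341 m / 328 ka = 0.00104 m/yr = 1.04 mm/yr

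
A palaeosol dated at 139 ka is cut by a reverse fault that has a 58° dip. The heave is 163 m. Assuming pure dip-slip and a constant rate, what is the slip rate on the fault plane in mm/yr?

2.21 mm/yr

dip-slip = heave / cos(dip) = 163 m / cos(58°) = 307.6 m
rate = 307.6 m / 139 ka = 0.00221 m/yr = 2.21 mm/yr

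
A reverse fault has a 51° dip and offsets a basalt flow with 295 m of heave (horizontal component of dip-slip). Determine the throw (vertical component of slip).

364 m

throw = heave × tan(dip) = 295 × tan(51°) = 364 m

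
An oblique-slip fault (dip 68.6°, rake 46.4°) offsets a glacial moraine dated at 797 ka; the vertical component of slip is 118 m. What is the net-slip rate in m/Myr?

220 m/Myr

dip-slip = throw / sin(dip) = 118 / sin(68.6°) = 126.7 m
net slip = dip-slip / sin(rake) = 126.7 / sin(46.4°) = 175 m
rate = 175 m / 797 ka = 0.000220 m/yr = 220 m/Myr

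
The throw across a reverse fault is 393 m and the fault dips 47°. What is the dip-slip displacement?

dip-slip = throw / sin(dip) = 393 / sin(47°) = 537 m

537 m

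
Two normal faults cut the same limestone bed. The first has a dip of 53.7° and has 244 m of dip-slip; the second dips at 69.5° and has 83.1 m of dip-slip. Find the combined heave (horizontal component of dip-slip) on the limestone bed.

174 m

heave_A = 244 × cos(53.7°) = 144.5 m
heave_B = 83.1 × cos(69.5°) = 29.10 m
total = 144.5 + 29.10 = 174 m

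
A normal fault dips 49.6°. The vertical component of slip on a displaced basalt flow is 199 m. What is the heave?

169 m

heave = throw / tan(dip) = 199 / tan(49.6°) = 169 m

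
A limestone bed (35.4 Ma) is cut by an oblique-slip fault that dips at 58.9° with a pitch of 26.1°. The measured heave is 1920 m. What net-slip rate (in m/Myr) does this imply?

dip-slip = heave / cos(dip) = 1920 / cos(58.9°) = 3717 m
net slip = dip-slip / sin(rake) = 3717 / sin(26.1°) = 8449 m
rate = 8449 m / 35.4 Ma = 0.000239 m/yr = 239 m/Myr

239 m/Myr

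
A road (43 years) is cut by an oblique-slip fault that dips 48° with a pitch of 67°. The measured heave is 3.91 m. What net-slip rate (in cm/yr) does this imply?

14.8 cm/yr

dip-slip = heave / cos(dip) = 3.91 / cos(48°) = 5.843 m
net slip = dip-slip / sin(rake) = 5.843 / sin(67°) = 6.348 m
rate = 6.348 m / 43 years = 0.148 m/yr = 14.8 cm/yr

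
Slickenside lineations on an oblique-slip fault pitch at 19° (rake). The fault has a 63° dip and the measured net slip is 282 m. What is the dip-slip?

91.8 m

dip-slip = net slip × sin(rake) = 282 m × sin(19°) = 91.8 m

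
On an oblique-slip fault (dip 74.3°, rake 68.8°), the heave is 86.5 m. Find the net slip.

dip-slip = heave / cos(dip) = 86.5 / cos(74.3°) = 319.7 m
net slip = dip-slip / sin(rake) = 319.7 / sin(68.8°) = 343 m

343 m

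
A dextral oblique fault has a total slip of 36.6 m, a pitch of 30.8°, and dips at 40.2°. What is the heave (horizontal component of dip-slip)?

14.3 m

dip-slip = net slip × sin(rake) = 36.6 m × sin(30.8°) = 18.74 m
heave = dip-slip × cos(dip) = 18.74 × cos(40.2°) = 14.3 m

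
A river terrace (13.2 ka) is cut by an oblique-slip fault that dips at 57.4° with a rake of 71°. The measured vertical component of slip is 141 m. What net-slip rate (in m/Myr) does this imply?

13400 m/Myr

dip-slip = throw / sin(dip) = 141 / sin(57.4°) = 167.4 m
net slip = dip-slip / sin(rake) = 167.4 / sin(71°) = 177 m
rate = 177 m / 13.2 ka = 0.0134 m/yr = 13400 m/Myr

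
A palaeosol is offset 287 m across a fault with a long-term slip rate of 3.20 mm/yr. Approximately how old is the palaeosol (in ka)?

89.7 ka

age = offset / rate = 287 m / (3.20 mm/yr) = 89700 yr = 89.7 ka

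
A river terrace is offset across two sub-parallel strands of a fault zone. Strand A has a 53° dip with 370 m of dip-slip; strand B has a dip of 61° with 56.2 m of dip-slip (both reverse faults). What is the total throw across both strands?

345 m

throw_A = 370 × sin(53°) = 295.5 m
throw_B = 56.2 × sin(61°) = 49.15 m
total = 295.5 + 49.15 = 345 m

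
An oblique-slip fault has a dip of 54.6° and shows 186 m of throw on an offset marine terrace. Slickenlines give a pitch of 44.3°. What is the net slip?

dip-slip = throw / sin(dip) = 186 / sin(54.6°) = 228.2 m
net slip = dip-slip / sin(rake) = 228.2 / sin(44.3°) = 327 m

327 m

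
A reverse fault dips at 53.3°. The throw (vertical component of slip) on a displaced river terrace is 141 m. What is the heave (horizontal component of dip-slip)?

105 m

heave = throw / tan(dip) = 141 / tan(53.3°) = 105 m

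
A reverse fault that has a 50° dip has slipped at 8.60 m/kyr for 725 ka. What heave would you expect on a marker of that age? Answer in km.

dip-slip = rate × time = 8.60 m/kyr × 725 ka = 6235 m
heave = dip-slip × cos(dip) = 6235 × cos(50°) = 4010 m = 4.01 km

4.01 km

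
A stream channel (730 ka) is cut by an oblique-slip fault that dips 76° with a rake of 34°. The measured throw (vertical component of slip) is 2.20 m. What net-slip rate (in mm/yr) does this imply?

0.00555 mm/yr

dip-slip = throw / sin(dip) = 2.20 / sin(76°) = 2.267 m
net slip = dip-slip / sin(rake) = 2.267 / sin(34°) = 4.055 m
rate = 4.055 m / 730 ka = 0.00000555 m/yr = 0.00555 mm/yr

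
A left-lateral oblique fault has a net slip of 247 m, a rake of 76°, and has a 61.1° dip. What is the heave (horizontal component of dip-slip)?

116 m

dip-slip = net slip × sin(rake) = 247 m × sin(76°) = 239.7 m
heave = dip-slip × cos(dip) = 239.7 × cos(61.1°) = 116 m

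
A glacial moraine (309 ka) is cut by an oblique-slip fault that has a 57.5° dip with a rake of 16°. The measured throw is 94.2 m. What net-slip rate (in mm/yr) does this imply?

dip-slip = throw / sin(dip) = 94.2 / sin(57.5°) = 111.7 m
net slip = dip-slip / sin(rake) = 111.7 / sin(16°) = 405.2 m
rate = 405.2 m / 309 ka = 0.00131 m/yr = 1.31 mm/yr

1.31 mm/yr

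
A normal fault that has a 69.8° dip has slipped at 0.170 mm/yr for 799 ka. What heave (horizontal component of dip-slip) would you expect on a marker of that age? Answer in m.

dip-slip = rate × time = 0.170 mm/yr × 799 ka = 135.8 m
heave = dip-slip × cos(dip) = 135.8 × cos(69.8°) = 46.9 m

46.9 m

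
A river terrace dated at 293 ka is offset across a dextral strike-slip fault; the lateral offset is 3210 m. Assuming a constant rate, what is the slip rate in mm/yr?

11 mm/yr

rate = 3210 m / 293 ka = 0.0110 m/yr = 11 mm/yr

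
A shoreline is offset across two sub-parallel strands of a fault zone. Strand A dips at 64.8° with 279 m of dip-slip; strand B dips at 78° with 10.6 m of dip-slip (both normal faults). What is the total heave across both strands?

heave_A = 279 × cos(64.8°) = 118.8 m
heave_B = 10.6 × cos(78°) = 2.204 m
total = 118.8 + 2.204 = 121 m

121 m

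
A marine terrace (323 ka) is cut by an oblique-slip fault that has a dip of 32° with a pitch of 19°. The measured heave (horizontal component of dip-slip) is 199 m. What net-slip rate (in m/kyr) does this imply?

dip-slip = heave / cos(dip) = 199 / cos(32°) = 234.7 m
net slip = dip-slip / sin(rake) = 234.7 / sin(19°) = 720.8 m
rate = 720.8 m / 323 ka = 0.00223 m/yr = 2.23 m/kyr

2.23 m/kyr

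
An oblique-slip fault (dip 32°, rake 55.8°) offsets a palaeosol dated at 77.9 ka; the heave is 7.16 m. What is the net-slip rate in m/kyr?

0.131 m/kyr

dip-slip = heave / cos(dip) = 7.16 / cos(32°) = 8.443 m
net slip = dip-slip / sin(rake) = 8.443 / sin(55.8°) = 10.21 m
rate = 10.21 m / 77.9 ka = 0.000131 m/yr = 0.131 m/kyr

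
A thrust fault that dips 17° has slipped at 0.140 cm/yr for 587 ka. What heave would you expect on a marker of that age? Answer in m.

786 m

dip-slip = rate × time = 0.140 cm/yr × 587 ka = 821.8 m
heave = dip-slip × cos(dip) = 821.8 × cos(17°) = 786 m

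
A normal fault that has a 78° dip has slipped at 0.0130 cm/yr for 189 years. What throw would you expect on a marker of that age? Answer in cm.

2.40 cm

dip-slip = rate × time = 0.0130 cm/yr × 189 years = 0.02457 m
throw = dip-slip × sin(dip) = 0.02457 × sin(78°) = 0.0240 m = 2.40 cm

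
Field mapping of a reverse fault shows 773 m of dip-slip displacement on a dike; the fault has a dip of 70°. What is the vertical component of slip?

throw = dip-slip × sin(dip) = 773 m × sin(70°) = 726 m

726 m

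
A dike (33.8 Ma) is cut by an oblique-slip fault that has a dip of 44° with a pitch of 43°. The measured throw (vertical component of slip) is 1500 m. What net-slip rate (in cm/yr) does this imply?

0.00937 cm/yr

dip-slip = throw / sin(dip) = 1500 / sin(44°) = 2159 m
net slip = dip-slip / sin(rake) = 2159 / sin(43°) = 3166 m
rate = 3166 m / 33.8 Ma = 0.0000937 m/yr = 0.00937 cm/yr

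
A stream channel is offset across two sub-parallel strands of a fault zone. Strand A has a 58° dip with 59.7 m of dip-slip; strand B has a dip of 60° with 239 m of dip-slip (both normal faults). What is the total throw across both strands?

throw_A = 59.7 × sin(58°) = 50.63 m
throw_B = 239 × sin(60°) = 207 m
total = 50.63 + 207 = 258 m

258 m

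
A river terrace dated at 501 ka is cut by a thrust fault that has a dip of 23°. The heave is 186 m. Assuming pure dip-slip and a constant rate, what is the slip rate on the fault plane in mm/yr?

0.403 mm/yr

dip-slip = heave / cos(dip) = 186 m / cos(23°) = 202.1 m
rate = 202.1 m / 501 ka = 0.000403 m/yr = 0.403 mm/yr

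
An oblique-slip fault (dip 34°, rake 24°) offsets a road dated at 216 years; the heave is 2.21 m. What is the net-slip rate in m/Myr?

30300 m/Myr

dip-slip = heave / cos(dip) = 2.21 / cos(34°) = 2.666 m
net slip = dip-slip / sin(rake) = 2.666 / sin(24°) = 6.554 m
rate = 6.554 m / 216 years = 0.0303 m/yr = 30300 m/Myr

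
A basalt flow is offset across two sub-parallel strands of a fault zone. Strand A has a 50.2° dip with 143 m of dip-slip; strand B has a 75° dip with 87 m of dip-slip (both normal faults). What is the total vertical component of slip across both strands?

throw_A = 143 × sin(50.2°) = 109.9 m
throw_B = 87 × sin(75°) = 84.04 m
total = 109.9 + 84.04 = 194 m

194 m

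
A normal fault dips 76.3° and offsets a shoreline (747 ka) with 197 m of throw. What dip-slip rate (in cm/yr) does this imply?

0.0271 cm/yr

dip-slip = throw / sin(dip) = 197 m / sin(76.3°) = 202.8 m
rate = 202.8 m / 747 ka = 0.000271 m/yr = 0.0271 cm/yr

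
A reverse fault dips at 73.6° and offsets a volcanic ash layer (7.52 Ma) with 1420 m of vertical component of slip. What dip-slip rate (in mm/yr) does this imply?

0.197 mm/yr

dip-slip = throw / sin(dip) = 1420 m / sin(73.6°) = 1480 m
rate = 1480 m / 7.52 Ma = 0.000197 m/yr = 0.197 mm/yr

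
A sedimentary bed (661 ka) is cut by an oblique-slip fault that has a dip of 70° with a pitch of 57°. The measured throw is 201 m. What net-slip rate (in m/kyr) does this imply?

dip-slip = throw / sin(dip) = 201 / sin(70°) = 213.9 m
net slip = dip-slip / sin(rake) = 213.9 / sin(57°) = 255 m
rate = 255 m / 661 ka = 0.000386 m/yr = 0.386 m/kyr

0.386 m/kyr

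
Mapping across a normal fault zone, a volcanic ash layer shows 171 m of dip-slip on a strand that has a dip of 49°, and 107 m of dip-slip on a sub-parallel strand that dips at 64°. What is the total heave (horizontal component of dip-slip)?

159 m

heave_A = 171 × cos(49°) = 112.2 m
heave_B = 107 × cos(64°) = 46.91 m
total = 112.2 + 46.91 = 159 m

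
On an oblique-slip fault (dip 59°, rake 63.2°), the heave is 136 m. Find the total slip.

296 m

dip-slip = heave / cos(dip) = 136 / cos(59°) = 264.1 m
net slip = dip-slip / sin(rake) = 264.1 / sin(63.2°) = 296 m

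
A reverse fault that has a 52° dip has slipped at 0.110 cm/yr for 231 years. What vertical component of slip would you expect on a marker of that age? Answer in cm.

20 cm

dip-slip = rate × time = 0.110 cm/yr × 231 years = 0.2541 m
throw = dip-slip × sin(dip) = 0.2541 × sin(52°) = 0.200 m = 20 cm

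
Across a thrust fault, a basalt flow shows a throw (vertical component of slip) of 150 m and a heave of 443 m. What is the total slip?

net slip = √(throw² + heave²) = √(150² + 443²) = 468 m

468 m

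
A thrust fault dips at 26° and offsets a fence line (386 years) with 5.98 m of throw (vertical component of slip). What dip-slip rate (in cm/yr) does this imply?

dip-slip = throw / sin(dip) = 5.98 m / sin(26°) = 13.64 m
rate = 13.64 m / 386 years = 0.0353 m/yr = 3.53 cm/yr

3.53 cm/yr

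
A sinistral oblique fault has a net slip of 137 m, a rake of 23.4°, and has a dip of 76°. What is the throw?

dip-slip = net slip × sin(rake) = 137 m × sin(23.4°) = 54.41 m
throw = dip-slip × sin(dip) = 54.41 × sin(76°) = 52.8 m

52.8 m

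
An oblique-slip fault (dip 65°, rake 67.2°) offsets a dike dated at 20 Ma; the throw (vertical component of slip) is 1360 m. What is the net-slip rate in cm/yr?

0.00814 cm/yr

dip-slip = throw / sin(dip) = 1360 / sin(65°) = 1501 m
net slip = dip-slip / sin(rake) = 1501 / sin(67.2°) = 1628 m
rate = 1628 m / 20 Ma = 0.0000814 m/yr = 0.00814 cm/yr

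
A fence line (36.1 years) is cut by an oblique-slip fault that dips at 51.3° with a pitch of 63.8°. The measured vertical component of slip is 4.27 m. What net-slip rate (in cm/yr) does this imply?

16.9 cm/yr

dip-slip = throw / sin(dip) = 4.27 / sin(51.3°) = 5.471 m
net slip = dip-slip / sin(rake) = 5.471 / sin(63.8°) = 6.098 m
rate = 6.098 m / 36.1 years = 0.169 m/yr = 16.9 cm/yr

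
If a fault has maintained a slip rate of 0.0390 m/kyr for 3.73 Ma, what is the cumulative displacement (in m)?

145 m

slip = rate × time = 0.0390 m/kyr × 3.73 Ma = 145 m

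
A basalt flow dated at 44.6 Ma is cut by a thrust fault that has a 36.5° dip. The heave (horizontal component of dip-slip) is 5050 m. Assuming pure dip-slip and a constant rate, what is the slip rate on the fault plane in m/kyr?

dip-slip = heave / cos(dip) = 5050 m / cos(36.5°) = 6282 m
rate = 6282 m / 44.6 Ma = 0.000141 m/yr = 0.141 m/kyr

0.141 m/kyr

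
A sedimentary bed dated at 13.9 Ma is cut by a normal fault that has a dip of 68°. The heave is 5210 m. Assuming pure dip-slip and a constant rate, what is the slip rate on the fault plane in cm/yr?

0.100 cm/yr

dip-slip = heave / cos(dip) = 5210 m / cos(68°) = 13910 m
rate = 13910 m / 13.9 Ma = 0.00100 m/yr = 0.100 cm/yr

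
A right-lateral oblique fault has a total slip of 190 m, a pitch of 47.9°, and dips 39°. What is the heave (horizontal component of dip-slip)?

dip-slip = net slip × sin(rake) = 190 m × sin(47.9°) = 141 m
heave = dip-slip × cos(dip) = 141 × cos(39°) = 110 m

110 m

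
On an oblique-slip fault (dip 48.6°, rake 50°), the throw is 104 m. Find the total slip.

dip-slip = throw / sin(dip) = 104 / sin(48.6°) = 138.6 m
net slip = dip-slip / sin(rake) = 138.6 / sin(50°) = 181 m

181 m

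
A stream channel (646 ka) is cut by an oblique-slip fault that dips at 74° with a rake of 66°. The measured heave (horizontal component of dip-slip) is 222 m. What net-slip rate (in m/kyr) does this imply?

dip-slip = heave / cos(dip) = 222 / cos(74°) = 805.4 m
net slip = dip-slip / sin(rake) = 805.4 / sin(66°) = 881.6 m
rate = 881.6 m / 646 ka = 0.00136 m/yr = 1.36 m/kyr

1.36 m/kyr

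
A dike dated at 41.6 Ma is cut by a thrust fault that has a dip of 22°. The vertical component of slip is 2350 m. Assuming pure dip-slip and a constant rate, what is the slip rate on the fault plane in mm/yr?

dip-slip = throw / sin(dip) = 2350 m / sin(22°) = 6273 m
rate = 6273 m / 41.6 Ma = 0.000151 m/yr = 0.151 mm/yr

0.151 mm/yr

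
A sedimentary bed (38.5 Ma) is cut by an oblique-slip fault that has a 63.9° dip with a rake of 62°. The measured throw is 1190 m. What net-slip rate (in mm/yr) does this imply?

dip-slip = throw / sin(dip) = 1190 / sin(63.9°) = 1325 m
net slip = dip-slip / sin(rake) = 1325 / sin(62°) = 1501 m
rate = 1501 m / 38.5 Ma = 0.0000390 m/yr = 0.0390 mm/yr

0.0390 mm/yr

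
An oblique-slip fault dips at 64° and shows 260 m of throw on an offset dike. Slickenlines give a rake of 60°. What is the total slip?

dip-slip = throw / sin(dip) = 260 / sin(64°) = 289.3 m
net slip = dip-slip / sin(rake) = 289.3 / sin(60°) = 334 m

334 m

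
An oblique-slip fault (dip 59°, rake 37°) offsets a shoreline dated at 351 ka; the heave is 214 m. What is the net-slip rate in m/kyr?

dip-slip = heave / cos(dip) = 214 / cos(59°) = 415.5 m
net slip = dip-slip / sin(rake) = 415.5 / sin(37°) = 690.4 m
rate = 690.4 m / 351 ka = 0.00197 m/yr = 1.97 m/kyr

1.97 m/kyr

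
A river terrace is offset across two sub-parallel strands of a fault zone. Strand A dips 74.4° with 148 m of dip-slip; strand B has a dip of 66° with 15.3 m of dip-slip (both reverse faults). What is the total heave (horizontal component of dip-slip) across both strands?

heave_A = 148 × cos(74.4°) = 39.80 m
heave_B = 15.3 × cos(66°) = 6.223 m
total = 39.80 + 6.223 = 46 m

46 m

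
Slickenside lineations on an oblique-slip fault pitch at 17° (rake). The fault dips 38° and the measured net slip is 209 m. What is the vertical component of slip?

dip-slip = net slip × sin(rake) = 209 m × sin(17°) = 61.11 m
throw = dip-slip × sin(dip) = 61.11 × sin(38°) = 37.6 m

37.6 m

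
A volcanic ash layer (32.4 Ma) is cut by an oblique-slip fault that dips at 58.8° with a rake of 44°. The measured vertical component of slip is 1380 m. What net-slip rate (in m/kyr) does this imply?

dip-slip = throw / sin(dip) = 1380 / sin(58.8°) = 1613 m
net slip = dip-slip / sin(rake) = 1613 / sin(44°) = 2323 m
rate = 2323 m / 32.4 Ma = 0.0000717 m/yr = 0.0717 m/kyr

0.0717 m/kyr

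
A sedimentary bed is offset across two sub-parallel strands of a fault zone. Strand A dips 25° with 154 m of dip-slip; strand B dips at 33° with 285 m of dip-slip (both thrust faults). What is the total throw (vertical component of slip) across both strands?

throw_A = 154 × sin(25°) = 65.08 m
throw_B = 285 × sin(33°) = 155.2 m
total = 65.08 + 155.2 = 220 m

220 m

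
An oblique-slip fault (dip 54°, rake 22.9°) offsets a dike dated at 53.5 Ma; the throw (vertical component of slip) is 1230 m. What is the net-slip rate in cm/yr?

0.00730 cm/yr

dip-slip = throw / sin(dip) = 1230 / sin(54°) = 1520 m
net slip = dip-slip / sin(rake) = 1520 / sin(22.9°) = 3907 m
rate = 3907 m / 53.5 Ma = 0.0000730 m/yr = 0.00730 cm/yr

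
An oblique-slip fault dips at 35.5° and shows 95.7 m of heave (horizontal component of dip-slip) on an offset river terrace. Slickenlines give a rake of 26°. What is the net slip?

268 m

dip-slip = heave / cos(dip) = 95.7 / cos(35.5°) = 117.6 m
net slip = dip-slip / sin(rake) = 117.6 / sin(26°) = 268 m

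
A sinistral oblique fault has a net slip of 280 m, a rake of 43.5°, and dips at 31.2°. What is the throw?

99.8 m

dip-slip = net slip × sin(rake) = 280 m × sin(43.5°) = 192.7 m
throw = dip-slip × sin(dip) = 192.7 × sin(31.2°) = 99.8 m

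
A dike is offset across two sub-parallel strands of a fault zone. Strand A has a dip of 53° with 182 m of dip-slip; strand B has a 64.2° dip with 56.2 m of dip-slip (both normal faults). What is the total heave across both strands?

134 m

heave_A = 182 × cos(53°) = 109.5 m
heave_B = 56.2 × cos(64.2°) = 24.46 m
total = 109.5 + 24.46 = 134 m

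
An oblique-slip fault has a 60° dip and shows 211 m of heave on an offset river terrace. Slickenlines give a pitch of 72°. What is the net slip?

dip-slip = heave / cos(dip) = 211 / cos(60°) = 422 m
net slip = dip-slip / sin(rake) = 422 / sin(72°) = 444 m

444 m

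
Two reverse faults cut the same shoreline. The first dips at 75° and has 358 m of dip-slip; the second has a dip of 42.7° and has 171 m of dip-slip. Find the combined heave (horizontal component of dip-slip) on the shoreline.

218 m

heave_A = 358 × cos(75°) = 92.66 m
heave_B = 171 × cos(42.7°) = 125.7 m
total = 92.66 + 125.7 = 218 m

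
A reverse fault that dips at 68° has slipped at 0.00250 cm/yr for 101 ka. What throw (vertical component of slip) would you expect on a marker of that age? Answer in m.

dip-slip = rate × time = 0.00250 cm/yr × 101 ka = 2.525 m
throw = dip-slip × sin(dip) = 2.525 × sin(68°) = 2.34 m

2.34 m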